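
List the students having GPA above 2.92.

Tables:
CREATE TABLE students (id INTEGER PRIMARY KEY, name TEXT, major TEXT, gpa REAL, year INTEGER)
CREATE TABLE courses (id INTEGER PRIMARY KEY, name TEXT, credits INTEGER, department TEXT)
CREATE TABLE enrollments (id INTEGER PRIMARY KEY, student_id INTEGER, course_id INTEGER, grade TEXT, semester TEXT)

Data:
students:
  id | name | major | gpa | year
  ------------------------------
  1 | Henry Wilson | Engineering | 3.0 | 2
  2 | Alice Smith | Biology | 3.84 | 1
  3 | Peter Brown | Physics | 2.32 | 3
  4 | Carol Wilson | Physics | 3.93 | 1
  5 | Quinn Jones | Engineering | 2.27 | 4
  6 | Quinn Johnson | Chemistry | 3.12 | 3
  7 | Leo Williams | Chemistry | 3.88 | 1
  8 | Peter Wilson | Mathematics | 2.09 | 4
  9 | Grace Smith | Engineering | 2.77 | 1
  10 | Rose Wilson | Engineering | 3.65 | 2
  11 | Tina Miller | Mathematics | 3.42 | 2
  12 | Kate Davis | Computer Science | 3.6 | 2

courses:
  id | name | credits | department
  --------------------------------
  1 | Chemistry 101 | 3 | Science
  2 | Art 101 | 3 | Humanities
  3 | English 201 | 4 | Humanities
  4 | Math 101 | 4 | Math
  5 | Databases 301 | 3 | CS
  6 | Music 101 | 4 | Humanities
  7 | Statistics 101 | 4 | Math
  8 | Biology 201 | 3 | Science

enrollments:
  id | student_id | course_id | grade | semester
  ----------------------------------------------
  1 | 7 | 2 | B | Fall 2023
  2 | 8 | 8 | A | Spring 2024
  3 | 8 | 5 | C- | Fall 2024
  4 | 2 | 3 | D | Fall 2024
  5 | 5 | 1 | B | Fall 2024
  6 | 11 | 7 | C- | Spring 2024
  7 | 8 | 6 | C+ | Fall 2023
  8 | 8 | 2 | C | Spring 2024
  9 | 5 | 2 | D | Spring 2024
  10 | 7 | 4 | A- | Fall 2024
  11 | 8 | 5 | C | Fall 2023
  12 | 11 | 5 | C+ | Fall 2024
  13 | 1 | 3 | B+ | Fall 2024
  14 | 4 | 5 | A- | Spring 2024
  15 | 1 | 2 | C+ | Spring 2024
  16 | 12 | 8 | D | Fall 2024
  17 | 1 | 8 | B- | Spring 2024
SELECT name, gpa FROM students WHERE gpa > 2.92

Execution result:
name | gpa
Henry Wilson | 3.00
Alice Smith | 3.84
Carol Wilson | 3.93
Quinn Johnson | 3.12
Leo Williams | 3.88
Rose Wilson | 3.65
Tina Miller | 3.42
Kate Davis | 3.60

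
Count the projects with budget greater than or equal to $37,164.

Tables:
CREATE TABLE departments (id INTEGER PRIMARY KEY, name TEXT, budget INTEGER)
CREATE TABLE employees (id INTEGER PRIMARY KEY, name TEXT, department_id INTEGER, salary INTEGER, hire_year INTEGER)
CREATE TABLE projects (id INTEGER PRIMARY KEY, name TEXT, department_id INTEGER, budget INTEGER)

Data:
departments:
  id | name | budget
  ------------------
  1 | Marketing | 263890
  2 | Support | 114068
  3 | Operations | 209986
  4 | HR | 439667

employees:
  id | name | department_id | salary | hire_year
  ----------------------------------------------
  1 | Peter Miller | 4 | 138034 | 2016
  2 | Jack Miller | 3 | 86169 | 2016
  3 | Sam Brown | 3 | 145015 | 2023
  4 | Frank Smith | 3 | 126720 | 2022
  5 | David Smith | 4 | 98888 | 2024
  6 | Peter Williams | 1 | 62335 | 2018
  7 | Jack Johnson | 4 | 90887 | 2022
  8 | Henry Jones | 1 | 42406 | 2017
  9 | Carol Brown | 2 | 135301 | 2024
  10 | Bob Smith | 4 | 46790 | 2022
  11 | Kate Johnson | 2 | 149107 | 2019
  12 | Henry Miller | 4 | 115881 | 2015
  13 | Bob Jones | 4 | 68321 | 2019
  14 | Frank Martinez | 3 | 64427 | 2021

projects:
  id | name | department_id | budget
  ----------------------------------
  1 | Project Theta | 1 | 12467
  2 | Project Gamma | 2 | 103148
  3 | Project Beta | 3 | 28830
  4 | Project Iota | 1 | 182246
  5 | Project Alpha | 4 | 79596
SELECT COUNT(*) FROM projects WHERE budget >= 37164

Execution result:
3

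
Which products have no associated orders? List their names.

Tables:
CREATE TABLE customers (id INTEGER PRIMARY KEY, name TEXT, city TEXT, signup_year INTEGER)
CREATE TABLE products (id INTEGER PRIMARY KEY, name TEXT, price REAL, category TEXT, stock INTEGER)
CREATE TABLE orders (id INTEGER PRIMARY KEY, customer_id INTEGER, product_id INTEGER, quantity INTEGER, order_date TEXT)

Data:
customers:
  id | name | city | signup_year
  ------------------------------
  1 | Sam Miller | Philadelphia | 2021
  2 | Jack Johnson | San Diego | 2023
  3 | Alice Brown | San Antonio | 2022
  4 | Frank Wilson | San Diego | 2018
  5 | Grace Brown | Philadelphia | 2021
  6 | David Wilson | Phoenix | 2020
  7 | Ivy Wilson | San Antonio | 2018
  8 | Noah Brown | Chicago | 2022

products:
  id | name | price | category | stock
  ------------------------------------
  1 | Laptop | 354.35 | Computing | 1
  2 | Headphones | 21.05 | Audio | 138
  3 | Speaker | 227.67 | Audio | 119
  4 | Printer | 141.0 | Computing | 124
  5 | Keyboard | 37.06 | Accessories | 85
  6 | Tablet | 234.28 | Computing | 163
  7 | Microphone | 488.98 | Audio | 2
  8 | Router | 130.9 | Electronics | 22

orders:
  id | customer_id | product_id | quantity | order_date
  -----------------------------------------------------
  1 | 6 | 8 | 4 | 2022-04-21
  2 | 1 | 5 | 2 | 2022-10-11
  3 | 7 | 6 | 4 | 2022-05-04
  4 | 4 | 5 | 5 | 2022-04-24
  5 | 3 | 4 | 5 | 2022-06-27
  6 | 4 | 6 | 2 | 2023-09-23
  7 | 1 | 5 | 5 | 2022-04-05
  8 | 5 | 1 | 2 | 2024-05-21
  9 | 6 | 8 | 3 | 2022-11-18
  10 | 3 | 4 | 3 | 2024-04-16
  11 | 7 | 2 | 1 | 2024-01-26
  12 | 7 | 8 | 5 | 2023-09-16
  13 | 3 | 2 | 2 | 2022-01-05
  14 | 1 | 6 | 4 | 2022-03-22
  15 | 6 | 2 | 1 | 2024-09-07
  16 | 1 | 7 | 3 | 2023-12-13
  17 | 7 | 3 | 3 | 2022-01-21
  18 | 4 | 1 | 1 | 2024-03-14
SELECT p.name FROM products p LEFT JOIN orders c ON c.product_id = p.id WHERE c.id IS NULL

Execution result:
(no rows)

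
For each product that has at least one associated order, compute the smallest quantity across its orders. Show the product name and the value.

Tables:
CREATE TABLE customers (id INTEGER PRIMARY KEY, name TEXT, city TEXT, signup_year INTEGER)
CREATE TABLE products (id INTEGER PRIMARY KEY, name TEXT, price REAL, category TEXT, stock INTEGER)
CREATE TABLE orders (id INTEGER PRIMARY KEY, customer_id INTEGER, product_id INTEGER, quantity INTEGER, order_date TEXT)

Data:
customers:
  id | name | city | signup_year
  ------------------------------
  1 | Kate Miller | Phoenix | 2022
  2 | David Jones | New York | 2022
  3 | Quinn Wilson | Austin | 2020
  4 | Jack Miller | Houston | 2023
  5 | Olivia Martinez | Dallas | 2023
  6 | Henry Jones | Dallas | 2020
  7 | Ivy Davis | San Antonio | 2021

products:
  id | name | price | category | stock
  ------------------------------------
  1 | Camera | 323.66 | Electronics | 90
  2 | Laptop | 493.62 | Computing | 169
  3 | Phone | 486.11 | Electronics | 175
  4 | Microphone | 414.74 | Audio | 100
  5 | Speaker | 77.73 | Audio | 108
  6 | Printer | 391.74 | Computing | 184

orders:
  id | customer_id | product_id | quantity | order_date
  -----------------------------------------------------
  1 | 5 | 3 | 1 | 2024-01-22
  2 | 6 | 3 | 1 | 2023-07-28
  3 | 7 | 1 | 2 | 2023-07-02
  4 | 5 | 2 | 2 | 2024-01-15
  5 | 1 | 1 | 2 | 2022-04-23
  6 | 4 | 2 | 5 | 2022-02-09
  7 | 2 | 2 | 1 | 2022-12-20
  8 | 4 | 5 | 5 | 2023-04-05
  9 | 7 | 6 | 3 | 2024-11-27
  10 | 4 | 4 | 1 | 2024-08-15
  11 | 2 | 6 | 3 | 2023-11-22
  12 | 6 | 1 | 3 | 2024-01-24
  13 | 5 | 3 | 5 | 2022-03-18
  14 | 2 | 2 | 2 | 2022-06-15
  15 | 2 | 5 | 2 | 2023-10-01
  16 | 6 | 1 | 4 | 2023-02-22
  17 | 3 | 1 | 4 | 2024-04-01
SELECT p.name, MIN(c.quantity) AS min_quantity FROM orders c JOIN products p ON c.product_id = p.id GROUP BY p.id, p.name

Execution result:
name | min_quantity
Camera | 2
Laptop | 1
Phone | 1
Microphone | 1
Speaker | 2
Printer | 3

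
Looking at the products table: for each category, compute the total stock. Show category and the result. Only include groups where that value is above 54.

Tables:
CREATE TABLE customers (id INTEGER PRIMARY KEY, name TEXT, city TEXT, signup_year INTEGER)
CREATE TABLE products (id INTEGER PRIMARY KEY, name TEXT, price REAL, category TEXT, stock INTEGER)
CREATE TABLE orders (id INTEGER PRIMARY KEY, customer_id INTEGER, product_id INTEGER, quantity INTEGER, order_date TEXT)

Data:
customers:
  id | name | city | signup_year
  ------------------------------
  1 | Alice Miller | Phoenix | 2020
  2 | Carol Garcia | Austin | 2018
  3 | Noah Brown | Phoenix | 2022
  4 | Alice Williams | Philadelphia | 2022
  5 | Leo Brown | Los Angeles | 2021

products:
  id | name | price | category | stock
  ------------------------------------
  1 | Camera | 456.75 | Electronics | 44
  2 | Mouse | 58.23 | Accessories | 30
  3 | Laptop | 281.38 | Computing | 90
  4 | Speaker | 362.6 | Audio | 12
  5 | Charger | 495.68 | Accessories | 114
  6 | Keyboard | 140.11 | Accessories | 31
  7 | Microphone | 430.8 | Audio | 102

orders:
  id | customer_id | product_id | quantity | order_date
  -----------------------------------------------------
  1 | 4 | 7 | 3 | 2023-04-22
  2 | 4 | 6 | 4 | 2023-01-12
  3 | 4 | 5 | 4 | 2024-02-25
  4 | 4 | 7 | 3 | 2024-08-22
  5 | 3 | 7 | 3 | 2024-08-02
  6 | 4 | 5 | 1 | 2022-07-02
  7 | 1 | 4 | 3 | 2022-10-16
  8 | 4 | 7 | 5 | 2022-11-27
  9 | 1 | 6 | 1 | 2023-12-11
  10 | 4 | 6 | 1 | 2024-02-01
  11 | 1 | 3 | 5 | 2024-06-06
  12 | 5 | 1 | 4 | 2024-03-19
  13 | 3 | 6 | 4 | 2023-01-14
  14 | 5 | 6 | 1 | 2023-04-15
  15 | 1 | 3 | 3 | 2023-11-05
SELECT category, SUM(stock) AS sum_stock FROM products GROUP BY category HAVING SUM(stock) > 54

Execution result:
category | sum_stock
Accessories | 175
Audio | 114
Computing | 90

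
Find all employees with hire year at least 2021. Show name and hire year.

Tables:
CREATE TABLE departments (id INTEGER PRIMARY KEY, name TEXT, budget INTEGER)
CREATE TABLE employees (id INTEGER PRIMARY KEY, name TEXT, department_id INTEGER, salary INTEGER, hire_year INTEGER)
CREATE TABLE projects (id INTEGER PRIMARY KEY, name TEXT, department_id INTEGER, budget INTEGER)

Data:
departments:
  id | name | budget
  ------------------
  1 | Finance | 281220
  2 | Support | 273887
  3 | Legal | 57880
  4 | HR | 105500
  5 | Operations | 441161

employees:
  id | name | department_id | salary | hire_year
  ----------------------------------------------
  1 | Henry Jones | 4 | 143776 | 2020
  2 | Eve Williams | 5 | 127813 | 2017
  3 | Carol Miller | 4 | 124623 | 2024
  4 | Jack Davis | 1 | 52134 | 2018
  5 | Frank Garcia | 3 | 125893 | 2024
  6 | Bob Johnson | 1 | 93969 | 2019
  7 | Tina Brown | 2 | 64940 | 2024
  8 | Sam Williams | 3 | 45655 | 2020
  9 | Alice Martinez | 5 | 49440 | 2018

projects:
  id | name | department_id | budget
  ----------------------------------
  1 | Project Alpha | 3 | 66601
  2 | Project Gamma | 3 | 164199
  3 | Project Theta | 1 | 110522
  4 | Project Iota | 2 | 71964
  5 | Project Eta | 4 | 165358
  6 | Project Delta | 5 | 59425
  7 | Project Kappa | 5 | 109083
SELECT name, hire_year FROM employees WHERE hire_year >= 2021

Execution result:
name | hire_year
Carol Miller | 2024
Frank Garcia | 2024
Tina Brown | 2024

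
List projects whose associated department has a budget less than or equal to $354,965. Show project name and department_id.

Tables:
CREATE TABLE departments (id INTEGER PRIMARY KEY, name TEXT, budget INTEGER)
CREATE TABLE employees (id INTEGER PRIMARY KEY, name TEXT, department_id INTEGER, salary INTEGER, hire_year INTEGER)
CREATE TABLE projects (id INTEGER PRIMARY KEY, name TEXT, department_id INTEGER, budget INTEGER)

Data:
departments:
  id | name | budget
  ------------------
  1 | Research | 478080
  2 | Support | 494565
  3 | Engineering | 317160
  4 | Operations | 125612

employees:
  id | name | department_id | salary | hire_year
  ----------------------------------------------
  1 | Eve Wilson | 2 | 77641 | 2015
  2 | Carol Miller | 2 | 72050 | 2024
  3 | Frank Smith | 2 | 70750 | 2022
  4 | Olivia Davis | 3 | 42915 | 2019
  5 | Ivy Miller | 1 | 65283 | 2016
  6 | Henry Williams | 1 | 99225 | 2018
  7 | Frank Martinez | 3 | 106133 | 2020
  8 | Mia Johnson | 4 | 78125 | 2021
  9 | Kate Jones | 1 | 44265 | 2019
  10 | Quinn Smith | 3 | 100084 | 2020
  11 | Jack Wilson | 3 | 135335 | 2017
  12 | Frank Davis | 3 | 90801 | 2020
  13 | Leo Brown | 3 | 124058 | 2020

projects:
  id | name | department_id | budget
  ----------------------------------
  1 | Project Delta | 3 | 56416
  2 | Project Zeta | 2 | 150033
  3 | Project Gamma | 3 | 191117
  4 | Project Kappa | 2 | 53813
SELECT name, department_id FROM projects WHERE department_id IN (SELECT id FROM departments WHERE budget <= 354965)

Execution result:
name | department_id
Project Delta | 3
Project Gamma | 3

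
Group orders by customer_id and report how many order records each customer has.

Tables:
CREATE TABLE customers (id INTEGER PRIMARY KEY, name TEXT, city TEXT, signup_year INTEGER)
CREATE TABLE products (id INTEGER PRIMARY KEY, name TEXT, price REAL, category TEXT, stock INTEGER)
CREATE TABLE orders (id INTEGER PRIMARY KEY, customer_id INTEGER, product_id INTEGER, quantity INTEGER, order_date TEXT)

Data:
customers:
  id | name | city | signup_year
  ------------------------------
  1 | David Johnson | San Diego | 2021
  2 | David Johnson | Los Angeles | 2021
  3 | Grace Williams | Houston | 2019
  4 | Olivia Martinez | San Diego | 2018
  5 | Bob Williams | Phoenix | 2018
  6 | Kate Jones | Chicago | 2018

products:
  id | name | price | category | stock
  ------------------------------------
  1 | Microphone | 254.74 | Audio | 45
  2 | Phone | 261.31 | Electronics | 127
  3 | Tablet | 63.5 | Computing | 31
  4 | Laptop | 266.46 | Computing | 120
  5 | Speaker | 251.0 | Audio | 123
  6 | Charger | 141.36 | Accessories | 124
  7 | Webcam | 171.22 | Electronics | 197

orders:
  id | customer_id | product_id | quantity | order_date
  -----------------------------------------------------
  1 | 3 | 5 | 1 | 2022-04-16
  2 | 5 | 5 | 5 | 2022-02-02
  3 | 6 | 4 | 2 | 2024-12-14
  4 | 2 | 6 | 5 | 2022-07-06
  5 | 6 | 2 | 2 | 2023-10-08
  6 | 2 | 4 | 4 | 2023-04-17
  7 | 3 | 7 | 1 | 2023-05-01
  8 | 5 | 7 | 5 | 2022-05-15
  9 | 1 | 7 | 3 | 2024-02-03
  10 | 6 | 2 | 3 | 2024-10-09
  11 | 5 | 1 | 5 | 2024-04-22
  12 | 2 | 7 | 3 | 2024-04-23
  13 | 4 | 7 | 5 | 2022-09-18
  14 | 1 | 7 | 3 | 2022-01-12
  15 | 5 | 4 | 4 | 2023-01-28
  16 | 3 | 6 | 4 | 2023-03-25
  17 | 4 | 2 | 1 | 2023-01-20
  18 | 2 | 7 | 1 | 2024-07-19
SELECT customer_id, COUNT(*) AS order_count FROM orders GROUP BY customer_id

Execution result:
customer_id | order_count
1 | 2
2 | 4
3 | 3
4 | 2
5 | 4
6 | 3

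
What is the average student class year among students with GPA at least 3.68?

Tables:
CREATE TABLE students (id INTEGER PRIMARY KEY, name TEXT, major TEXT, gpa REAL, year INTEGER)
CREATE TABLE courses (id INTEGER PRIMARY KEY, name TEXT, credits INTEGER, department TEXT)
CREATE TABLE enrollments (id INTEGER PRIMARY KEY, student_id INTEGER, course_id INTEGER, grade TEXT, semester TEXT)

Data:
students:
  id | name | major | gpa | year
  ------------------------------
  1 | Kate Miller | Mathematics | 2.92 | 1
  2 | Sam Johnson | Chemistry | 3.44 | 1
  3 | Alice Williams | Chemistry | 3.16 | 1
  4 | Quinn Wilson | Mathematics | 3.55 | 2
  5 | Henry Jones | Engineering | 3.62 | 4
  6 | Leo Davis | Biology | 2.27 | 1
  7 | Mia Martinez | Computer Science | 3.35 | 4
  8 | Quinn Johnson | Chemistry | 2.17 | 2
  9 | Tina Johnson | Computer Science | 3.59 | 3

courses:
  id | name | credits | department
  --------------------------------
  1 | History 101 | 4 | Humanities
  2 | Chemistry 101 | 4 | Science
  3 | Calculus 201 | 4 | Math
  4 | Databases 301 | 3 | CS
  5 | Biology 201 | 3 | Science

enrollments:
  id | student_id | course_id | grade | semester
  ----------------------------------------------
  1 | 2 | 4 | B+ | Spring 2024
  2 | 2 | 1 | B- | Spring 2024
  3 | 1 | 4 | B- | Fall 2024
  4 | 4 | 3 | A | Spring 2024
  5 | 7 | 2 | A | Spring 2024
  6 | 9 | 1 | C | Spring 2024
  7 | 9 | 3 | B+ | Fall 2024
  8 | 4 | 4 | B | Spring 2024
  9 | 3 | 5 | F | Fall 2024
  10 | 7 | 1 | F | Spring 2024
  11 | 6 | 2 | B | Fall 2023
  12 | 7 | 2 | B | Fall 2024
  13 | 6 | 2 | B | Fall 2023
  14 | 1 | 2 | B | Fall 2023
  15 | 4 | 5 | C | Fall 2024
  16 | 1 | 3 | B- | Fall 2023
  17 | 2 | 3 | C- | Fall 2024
SELECT AVG(year) FROM students WHERE gpa >= 3.68

Execution result:
NULL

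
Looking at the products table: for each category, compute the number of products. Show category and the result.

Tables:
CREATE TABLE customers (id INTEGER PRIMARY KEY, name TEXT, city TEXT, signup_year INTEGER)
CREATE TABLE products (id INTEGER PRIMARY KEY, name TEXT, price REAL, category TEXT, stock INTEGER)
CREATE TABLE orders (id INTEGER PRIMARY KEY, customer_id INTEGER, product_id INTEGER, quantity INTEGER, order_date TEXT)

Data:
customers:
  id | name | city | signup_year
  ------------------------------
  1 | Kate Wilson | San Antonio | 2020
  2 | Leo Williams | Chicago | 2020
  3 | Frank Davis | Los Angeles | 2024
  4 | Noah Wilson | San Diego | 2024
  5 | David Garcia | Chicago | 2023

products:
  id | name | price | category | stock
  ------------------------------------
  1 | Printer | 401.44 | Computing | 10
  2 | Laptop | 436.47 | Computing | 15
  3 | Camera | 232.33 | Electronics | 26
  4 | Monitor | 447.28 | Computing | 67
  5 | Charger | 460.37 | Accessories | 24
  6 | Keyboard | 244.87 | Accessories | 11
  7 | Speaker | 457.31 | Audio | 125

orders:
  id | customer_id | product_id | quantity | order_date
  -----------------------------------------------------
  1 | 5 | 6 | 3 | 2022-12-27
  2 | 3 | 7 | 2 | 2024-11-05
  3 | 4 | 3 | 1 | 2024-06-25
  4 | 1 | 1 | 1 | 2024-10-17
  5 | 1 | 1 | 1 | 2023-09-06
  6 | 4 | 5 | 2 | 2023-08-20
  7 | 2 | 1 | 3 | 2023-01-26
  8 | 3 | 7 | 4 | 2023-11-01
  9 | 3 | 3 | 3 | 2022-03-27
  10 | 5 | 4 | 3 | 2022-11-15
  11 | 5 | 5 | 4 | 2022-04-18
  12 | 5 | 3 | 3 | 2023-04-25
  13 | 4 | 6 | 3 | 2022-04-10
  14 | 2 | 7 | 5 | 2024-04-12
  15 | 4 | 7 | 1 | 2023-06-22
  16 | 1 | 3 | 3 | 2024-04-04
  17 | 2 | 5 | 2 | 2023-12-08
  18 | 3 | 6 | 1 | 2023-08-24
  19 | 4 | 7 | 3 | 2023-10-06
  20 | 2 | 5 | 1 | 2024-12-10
SELECT category, COUNT(*) AS n FROM products GROUP BY category

Execution result:
category | n
Accessories | 2
Audio | 1
Computing | 3
Electronics | 1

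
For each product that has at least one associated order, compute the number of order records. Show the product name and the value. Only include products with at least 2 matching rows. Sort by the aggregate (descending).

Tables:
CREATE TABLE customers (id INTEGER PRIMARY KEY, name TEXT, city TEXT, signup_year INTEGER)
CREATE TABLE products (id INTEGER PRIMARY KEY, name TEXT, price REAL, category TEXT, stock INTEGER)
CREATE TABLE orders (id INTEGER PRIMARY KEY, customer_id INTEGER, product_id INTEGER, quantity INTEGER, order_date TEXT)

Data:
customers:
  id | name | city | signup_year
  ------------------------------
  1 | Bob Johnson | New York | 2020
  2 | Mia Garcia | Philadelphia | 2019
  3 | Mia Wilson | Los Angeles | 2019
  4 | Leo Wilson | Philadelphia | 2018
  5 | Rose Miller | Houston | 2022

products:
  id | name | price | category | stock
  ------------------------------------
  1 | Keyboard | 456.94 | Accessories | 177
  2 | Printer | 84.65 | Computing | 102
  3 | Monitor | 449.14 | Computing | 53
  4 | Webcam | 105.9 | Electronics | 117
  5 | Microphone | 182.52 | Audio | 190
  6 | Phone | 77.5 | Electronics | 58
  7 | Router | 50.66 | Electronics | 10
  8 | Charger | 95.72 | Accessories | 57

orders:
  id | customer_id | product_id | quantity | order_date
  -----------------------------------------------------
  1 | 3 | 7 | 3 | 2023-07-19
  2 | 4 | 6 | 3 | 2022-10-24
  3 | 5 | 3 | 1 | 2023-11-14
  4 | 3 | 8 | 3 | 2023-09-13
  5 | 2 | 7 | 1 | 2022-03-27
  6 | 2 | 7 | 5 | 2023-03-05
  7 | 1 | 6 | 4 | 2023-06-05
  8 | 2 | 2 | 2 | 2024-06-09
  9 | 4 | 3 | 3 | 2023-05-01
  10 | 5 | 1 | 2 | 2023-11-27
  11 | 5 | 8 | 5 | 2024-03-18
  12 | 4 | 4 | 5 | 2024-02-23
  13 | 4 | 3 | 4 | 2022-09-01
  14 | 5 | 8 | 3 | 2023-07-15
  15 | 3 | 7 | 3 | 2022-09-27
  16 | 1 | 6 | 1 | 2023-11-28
SELECT p.name, COUNT(*) AS n FROM orders c JOIN products p ON c.product_id = p.id GROUP BY p.id, p.name HAVING COUNT(*) >= 2 ORDER BY n DESC

Execution result:
name | n
Router | 4
Monitor | 3
Phone | 3
Charger | 3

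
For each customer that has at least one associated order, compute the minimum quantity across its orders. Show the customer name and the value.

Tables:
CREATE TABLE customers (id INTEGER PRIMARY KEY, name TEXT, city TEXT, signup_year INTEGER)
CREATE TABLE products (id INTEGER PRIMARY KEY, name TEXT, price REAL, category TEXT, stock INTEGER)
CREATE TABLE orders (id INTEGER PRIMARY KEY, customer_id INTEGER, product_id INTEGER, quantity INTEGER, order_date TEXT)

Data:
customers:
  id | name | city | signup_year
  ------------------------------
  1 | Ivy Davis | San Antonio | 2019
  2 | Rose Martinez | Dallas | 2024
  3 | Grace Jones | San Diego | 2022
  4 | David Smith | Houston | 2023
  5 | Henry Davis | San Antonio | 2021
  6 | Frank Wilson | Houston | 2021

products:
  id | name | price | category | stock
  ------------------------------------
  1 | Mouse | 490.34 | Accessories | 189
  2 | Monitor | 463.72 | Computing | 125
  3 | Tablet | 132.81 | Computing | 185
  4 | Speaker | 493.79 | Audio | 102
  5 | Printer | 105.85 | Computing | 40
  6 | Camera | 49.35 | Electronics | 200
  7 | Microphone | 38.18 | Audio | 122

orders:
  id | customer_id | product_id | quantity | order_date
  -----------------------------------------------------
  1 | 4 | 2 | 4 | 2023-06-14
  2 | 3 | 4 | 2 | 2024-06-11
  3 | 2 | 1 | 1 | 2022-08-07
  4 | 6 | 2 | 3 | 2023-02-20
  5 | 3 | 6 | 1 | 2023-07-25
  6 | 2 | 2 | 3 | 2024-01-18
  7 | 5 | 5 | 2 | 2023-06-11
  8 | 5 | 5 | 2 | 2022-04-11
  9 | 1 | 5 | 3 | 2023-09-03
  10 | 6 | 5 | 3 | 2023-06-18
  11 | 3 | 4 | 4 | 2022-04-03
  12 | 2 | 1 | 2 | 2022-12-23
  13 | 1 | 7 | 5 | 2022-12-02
SELECT p.name, MIN(c.quantity) AS min_quantity FROM orders c JOIN customers p ON c.customer_id = p.id GROUP BY p.id, p.name

Execution result:
name | min_quantity
Ivy Davis | 3
Rose Martinez | 1
Grace Jones | 1
David Smith | 4
Henry Davis | 2
Frank Wilson | 3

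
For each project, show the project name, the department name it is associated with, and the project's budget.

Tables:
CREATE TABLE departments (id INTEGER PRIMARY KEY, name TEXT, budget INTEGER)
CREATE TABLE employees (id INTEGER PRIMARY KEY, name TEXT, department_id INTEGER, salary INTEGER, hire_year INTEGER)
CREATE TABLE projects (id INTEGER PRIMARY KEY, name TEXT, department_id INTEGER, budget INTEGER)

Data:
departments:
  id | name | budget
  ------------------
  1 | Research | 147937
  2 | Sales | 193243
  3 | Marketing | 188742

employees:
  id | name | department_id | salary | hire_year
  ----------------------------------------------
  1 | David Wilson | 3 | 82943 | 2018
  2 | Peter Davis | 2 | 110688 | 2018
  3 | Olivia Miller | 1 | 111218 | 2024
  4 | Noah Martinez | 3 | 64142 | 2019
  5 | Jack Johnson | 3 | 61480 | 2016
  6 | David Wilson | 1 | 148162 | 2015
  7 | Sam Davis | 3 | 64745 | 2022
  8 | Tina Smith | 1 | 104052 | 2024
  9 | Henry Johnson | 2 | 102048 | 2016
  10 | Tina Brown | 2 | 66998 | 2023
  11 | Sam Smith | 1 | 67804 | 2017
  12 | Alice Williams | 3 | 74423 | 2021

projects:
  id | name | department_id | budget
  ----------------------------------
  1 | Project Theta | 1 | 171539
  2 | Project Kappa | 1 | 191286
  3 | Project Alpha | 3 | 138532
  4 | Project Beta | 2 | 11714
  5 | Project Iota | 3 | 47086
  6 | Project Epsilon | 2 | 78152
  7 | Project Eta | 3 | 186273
SELECT c.name, p.name AS department, c.budget FROM projects c JOIN departments p ON c.department_id = p.id

Execution result:
name | department | budget
Project Theta | Research | 171539
Project Kappa | Research | 191286
Project Alpha | Marketing | 138532
Project Beta | Sales | 11714
Project Iota | Marketing | 47086
Project Epsilon | Sales | 78152
Project Eta | Marketing | 186273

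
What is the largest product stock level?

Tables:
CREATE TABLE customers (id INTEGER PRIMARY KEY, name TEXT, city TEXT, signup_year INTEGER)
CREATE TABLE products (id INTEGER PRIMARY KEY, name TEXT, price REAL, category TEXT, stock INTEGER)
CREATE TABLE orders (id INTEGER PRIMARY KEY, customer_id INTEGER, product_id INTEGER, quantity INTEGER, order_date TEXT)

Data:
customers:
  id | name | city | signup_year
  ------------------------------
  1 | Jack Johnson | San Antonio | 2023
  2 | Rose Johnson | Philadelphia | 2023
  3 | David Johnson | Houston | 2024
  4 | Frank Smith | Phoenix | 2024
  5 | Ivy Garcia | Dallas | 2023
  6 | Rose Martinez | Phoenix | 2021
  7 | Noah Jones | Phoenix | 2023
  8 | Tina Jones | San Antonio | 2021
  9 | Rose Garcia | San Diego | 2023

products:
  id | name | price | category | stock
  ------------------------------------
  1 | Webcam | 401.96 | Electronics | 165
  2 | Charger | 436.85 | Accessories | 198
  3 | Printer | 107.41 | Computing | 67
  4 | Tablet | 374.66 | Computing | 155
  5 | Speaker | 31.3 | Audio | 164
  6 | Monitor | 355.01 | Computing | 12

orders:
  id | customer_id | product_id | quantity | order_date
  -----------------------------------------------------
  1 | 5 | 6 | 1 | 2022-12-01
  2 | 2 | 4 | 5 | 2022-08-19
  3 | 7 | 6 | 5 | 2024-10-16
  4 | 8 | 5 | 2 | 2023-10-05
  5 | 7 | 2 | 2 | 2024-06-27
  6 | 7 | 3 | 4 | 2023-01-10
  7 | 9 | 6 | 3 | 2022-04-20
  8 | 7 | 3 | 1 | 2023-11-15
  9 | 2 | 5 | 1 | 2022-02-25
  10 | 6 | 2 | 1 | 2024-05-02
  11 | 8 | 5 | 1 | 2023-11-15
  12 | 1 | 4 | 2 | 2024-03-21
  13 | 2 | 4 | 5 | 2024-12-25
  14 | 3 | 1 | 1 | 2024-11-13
SELECT MAX(stock) FROM products

Execution result:
198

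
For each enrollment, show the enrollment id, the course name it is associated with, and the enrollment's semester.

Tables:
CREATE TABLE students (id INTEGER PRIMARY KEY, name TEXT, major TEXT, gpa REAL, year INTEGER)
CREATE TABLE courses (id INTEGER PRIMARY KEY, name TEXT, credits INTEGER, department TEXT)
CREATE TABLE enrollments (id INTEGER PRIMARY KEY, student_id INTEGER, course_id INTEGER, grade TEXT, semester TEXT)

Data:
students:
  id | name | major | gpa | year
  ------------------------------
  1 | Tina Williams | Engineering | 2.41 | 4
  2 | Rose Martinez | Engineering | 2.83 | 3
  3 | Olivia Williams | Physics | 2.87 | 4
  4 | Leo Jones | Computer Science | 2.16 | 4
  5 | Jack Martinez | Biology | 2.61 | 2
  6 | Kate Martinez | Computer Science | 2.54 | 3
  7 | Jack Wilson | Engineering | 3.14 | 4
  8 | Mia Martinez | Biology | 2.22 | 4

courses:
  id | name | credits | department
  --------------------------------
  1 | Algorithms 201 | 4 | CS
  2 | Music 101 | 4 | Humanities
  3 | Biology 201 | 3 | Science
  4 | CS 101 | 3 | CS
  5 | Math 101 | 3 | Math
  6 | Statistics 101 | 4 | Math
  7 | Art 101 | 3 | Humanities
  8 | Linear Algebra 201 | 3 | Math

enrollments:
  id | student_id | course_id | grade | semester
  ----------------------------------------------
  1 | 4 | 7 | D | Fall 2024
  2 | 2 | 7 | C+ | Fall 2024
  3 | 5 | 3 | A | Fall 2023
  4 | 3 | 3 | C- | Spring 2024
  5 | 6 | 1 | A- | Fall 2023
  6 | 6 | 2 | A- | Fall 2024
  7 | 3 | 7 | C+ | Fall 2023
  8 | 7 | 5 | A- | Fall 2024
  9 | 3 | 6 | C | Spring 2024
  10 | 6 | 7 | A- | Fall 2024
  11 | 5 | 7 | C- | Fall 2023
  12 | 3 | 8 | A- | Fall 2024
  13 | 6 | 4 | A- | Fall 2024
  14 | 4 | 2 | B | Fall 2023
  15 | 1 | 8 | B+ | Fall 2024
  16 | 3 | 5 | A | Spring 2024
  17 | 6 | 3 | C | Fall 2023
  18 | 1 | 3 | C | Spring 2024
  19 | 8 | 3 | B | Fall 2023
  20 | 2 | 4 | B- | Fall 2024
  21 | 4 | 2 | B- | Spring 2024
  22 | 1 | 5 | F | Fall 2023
SELECT c.id, p.name AS course, c.semester FROM enrollments c JOIN courses p ON c.course_id = p.id

Execution result:
id | course | semester
1 | Art 101 | Fall 2024
2 | Art 101 | Fall 2024
3 | Biology 201 | Fall 2023
4 | Biology 201 | Spring 2024
5 | Algorithms 201 | Fall 2023
6 | Music 101 | Fall 2024
7 | Art 101 | Fall 2023
8 | Math 101 | Fall 2024
9 | Statistics 101 | Spring 2024
10 | Art 101 | Fall 2024
11 | Art 101 | Fall 2023
12 | Linear Algebra 201 | Fall 2024
13 | CS 101 | Fall 2024
14 | Music 101 | Fall 2023
15 | Linear Algebra 201 | Fall 2024
16 | Math 101 | Spring 2024
17 | Biology 201 | Fall 2023
18 | Biology 201 | Spring 2024
19 | Biology 201 | Fall 2023
20 | CS 101 | Fall 2024
21 | Music 101 | Spring 2024
22 | Math 101 | Fall 2023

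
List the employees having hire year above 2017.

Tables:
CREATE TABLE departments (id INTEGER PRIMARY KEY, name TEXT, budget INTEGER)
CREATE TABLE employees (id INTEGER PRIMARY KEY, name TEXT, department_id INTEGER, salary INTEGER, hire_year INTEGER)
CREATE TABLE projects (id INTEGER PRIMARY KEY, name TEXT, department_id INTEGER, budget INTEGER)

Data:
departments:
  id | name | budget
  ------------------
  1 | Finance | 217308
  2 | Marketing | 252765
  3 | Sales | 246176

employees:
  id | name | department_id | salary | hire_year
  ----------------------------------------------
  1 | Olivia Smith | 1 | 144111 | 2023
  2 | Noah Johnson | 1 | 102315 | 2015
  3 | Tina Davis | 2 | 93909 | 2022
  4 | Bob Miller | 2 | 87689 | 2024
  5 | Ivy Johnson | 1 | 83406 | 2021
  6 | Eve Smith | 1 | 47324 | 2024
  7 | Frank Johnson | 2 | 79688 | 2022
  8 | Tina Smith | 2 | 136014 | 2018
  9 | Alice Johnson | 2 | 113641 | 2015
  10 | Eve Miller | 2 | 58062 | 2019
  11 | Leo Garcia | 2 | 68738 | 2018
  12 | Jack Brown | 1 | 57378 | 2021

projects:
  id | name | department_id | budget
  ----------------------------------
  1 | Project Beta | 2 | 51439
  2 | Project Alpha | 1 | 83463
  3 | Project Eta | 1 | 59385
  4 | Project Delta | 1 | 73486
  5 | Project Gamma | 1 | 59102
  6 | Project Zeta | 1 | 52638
SELECT name, hire_year FROM employees WHERE hire_year > 2017

Execution result:
name | hire_year
Olivia Smith | 2023
Tina Davis | 2022
Bob Miller | 2024
Ivy Johnson | 2021
Eve Smith | 2024
Frank Johnson | 2022
Tina Smith | 2018
Eve Miller | 2019
Leo Garcia | 2018
Jack Brown | 2021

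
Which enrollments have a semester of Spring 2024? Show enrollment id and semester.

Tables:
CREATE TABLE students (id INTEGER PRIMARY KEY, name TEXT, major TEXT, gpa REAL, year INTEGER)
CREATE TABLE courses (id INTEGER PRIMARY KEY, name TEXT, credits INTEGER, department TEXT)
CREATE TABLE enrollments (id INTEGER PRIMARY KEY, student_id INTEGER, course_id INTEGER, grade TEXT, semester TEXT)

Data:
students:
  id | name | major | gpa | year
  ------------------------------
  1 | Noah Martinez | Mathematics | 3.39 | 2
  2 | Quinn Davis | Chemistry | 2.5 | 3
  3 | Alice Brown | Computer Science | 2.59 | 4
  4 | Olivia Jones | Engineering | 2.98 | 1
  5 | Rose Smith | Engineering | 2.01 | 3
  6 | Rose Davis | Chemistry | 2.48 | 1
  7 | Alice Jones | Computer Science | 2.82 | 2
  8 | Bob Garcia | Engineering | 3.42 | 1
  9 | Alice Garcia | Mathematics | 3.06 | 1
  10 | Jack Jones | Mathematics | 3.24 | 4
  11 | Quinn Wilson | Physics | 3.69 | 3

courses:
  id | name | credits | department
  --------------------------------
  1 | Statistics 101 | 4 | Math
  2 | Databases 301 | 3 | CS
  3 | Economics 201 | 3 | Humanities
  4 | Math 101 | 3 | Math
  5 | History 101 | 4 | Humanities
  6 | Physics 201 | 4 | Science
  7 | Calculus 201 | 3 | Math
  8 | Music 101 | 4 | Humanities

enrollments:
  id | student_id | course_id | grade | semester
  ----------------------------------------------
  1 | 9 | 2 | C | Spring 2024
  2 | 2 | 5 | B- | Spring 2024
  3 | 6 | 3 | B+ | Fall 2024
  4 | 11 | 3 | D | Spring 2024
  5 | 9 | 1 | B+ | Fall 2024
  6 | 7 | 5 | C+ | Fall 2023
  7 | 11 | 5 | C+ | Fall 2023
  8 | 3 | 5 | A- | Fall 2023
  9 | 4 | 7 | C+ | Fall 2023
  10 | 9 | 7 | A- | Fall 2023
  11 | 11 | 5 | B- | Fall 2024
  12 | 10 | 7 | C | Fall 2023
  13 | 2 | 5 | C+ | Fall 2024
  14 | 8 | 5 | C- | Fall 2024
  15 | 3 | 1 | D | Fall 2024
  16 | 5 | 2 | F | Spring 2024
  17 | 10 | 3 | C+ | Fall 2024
SELECT id, semester FROM enrollments WHERE semester = 'Spring 2024'

Execution result:
id | semester
1 | Spring 2024
2 | Spring 2024
4 | Spring 2024
16 | Spring 2024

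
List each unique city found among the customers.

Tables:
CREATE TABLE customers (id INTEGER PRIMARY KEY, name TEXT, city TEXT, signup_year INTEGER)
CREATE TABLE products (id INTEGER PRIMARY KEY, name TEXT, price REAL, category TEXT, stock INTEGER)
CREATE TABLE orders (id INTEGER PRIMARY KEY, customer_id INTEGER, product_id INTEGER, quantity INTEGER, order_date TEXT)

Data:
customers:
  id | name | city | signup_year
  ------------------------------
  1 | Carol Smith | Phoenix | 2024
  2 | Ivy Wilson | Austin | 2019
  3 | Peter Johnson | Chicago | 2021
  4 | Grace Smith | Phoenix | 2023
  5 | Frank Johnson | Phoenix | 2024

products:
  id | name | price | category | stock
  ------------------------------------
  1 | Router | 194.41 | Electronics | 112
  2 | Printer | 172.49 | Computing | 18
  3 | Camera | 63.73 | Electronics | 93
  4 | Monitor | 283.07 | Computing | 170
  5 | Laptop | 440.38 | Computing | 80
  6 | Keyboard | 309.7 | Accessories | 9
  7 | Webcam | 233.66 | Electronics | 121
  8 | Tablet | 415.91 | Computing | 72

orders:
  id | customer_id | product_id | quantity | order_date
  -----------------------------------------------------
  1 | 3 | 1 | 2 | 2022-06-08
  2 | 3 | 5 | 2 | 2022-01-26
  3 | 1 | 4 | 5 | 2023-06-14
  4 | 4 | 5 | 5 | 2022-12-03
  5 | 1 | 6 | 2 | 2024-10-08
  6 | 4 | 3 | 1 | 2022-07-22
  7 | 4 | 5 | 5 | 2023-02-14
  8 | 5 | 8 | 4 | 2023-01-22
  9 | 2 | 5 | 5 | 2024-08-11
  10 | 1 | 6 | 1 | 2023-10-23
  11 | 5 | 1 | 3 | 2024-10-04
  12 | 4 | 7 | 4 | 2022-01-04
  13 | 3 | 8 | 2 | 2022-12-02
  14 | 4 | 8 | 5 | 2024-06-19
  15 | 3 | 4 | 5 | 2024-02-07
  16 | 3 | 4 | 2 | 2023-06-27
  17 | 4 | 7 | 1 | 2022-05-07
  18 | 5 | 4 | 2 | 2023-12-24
SELECT DISTINCT city FROM customers

Execution result:
city
Phoenix
Austin
Chicago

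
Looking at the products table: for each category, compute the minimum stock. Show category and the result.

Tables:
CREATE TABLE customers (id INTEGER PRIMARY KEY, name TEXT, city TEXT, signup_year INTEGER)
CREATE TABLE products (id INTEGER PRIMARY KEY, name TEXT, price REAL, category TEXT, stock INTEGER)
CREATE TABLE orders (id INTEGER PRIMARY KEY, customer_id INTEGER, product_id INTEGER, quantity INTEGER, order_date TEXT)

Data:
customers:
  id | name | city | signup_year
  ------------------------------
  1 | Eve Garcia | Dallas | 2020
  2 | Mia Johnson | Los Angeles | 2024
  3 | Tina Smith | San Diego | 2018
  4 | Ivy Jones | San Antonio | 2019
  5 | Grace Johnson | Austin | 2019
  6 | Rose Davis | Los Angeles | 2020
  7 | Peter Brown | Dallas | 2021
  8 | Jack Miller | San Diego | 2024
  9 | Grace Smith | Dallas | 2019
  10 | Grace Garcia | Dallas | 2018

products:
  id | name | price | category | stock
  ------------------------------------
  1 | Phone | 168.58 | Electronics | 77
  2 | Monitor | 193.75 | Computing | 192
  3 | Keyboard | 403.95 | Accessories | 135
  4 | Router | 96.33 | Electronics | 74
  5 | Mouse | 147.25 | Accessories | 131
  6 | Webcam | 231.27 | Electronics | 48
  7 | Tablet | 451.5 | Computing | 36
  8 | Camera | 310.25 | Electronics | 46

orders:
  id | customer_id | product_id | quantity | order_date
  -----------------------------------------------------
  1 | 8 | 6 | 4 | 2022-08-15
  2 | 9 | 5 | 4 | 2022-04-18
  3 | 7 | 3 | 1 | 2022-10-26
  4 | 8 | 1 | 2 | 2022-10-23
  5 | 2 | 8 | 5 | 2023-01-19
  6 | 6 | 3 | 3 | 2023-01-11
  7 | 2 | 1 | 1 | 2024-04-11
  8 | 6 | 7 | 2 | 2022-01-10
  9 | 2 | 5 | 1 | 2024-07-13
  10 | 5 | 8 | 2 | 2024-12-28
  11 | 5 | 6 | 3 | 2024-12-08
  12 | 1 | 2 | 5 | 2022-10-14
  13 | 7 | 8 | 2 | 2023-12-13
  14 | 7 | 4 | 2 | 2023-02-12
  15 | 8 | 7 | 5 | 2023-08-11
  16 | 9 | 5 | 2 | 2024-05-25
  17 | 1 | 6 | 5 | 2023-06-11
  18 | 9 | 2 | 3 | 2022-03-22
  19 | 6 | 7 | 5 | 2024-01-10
SELECT category, MIN(stock) AS min_stock FROM products GROUP BY category

Execution result:
category | min_stock
Accessories | 131
Computing | 36
Electronics | 46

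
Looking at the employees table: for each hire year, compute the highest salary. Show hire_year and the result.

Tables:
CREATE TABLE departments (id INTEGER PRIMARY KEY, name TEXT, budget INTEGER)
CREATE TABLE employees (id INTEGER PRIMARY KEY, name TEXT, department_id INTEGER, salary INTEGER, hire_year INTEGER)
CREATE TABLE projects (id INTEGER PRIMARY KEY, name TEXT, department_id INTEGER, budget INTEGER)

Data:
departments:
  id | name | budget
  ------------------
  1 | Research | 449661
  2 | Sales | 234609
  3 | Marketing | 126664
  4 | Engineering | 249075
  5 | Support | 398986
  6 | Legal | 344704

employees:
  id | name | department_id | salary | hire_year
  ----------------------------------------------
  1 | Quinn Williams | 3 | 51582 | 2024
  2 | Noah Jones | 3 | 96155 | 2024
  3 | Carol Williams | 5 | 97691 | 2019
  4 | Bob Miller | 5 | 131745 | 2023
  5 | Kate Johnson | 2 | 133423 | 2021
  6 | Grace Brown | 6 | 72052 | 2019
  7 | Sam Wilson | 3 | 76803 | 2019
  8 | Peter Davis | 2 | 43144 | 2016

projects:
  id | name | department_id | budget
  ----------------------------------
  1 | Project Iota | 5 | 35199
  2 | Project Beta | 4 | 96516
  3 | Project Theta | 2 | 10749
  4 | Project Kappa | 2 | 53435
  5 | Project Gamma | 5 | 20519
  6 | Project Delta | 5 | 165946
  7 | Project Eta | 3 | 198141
SELECT hire_year, MAX(salary) AS max_salary FROM employees GROUP BY hire_year

Execution result:
hire_year | max_salary
2016 | 43144
2019 | 97691
2021 | 133423
2023 | 131745
2024 | 96155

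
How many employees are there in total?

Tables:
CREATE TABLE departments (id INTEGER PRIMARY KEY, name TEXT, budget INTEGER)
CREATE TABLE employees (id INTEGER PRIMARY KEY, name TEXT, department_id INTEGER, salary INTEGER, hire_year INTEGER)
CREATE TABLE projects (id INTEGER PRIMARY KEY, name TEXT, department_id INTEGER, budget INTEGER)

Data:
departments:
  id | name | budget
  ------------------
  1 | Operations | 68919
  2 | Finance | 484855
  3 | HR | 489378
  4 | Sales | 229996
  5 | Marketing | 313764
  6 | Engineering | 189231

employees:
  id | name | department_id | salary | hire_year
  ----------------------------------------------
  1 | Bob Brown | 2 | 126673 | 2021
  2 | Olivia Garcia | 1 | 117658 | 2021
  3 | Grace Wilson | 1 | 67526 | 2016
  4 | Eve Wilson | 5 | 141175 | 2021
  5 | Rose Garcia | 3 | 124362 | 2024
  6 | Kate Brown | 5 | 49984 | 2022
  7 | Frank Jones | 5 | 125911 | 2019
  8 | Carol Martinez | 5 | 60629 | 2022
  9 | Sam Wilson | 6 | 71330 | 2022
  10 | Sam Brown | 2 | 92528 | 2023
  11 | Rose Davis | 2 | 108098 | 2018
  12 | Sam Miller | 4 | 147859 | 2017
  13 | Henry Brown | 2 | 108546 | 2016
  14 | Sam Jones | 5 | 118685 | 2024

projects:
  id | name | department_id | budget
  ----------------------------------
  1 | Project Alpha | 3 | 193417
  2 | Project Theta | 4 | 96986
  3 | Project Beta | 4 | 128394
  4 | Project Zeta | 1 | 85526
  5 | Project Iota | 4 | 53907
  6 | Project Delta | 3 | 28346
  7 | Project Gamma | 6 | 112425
SELECT COUNT(*) FROM employees

Execution result:
14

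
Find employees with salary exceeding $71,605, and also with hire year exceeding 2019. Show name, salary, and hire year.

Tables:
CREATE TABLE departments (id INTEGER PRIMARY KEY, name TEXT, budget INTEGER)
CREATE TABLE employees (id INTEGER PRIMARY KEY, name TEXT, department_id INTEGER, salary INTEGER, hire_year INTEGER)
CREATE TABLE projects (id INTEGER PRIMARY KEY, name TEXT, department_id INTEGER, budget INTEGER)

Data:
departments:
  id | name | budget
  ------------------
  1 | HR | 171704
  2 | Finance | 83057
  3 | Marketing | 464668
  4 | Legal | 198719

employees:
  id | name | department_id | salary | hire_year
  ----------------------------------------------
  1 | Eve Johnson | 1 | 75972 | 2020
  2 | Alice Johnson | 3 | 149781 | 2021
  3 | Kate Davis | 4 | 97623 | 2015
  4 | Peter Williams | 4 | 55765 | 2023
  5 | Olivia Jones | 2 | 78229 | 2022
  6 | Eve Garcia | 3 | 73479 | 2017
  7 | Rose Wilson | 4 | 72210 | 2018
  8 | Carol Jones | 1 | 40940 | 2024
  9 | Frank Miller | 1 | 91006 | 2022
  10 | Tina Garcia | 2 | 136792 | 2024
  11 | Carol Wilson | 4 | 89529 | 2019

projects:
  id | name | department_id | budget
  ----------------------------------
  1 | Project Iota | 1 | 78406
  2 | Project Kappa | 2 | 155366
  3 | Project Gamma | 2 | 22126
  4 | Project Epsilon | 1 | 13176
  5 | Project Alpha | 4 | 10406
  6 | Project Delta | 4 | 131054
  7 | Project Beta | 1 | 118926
SELECT name, salary, hire_year FROM employees WHERE salary > 71605 AND hire_year > 2019

Execution result:
name | salary | hire_year
Eve Johnson | 75972 | 2020
Alice Johnson | 149781 | 2021
Olivia Jones | 78229 | 2022
Frank Miller | 91006 | 2022
Tina Garcia | 136792 | 2024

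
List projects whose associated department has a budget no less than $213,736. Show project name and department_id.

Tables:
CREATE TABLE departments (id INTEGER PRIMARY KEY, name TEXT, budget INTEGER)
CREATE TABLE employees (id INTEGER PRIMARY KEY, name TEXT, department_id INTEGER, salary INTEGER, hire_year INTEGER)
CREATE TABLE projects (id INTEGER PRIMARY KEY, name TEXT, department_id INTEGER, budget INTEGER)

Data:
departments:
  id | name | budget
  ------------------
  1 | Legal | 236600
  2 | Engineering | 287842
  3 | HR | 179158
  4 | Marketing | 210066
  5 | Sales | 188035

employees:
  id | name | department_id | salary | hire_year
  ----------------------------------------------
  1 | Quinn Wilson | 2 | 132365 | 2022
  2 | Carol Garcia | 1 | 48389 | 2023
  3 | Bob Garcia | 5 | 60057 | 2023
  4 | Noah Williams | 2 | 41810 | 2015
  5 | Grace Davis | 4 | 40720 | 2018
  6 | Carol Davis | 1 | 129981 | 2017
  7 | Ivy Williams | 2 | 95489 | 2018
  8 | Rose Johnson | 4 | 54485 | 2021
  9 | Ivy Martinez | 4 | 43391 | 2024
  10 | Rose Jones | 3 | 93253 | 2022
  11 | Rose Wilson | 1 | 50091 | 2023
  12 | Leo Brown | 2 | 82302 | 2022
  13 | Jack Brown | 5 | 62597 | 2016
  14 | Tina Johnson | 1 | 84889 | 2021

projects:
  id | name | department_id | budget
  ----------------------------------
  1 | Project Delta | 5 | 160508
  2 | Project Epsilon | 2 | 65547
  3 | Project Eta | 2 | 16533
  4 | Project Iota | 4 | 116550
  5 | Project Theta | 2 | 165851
SELECT name, department_id FROM projects WHERE department_id IN (SELECT id FROM departments WHERE budget >= 213736)

Execution result:
name | department_id
Project Epsilon | 2
Project Eta | 2
Project Theta | 2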